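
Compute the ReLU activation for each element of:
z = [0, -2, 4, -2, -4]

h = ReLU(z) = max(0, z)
h = [0, 0, 4, 0, 0]

ReLU applied element-wise: max(0,0)=0, max(0,-2)=0, max(0,4)=4, max(0,-2)=0, max(0,-4)=0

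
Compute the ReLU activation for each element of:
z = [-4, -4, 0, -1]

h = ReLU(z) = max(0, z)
h = [0, 0, 0, 0]

ReLU applied element-wise: max(0,-4)=0, max(0,-4)=0, max(0,0)=0, max(0,-1)=0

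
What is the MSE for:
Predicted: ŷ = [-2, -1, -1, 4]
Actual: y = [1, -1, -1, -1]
MSE = 8.5

MSE = (1/4)((-2-1)² + (-1--1)² + (-1--1)² + (4--1)²) = (1/4)(9 + 0 + 0 + 25) = 8.5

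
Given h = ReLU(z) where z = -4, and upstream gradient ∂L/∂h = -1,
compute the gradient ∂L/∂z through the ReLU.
∂L/∂z = 0

h = ReLU(-4) = 0
Since z < 0: ∂h/∂z = 0
∂L/∂z = ∂L/∂h · ∂h/∂z = -1 × 0 = 0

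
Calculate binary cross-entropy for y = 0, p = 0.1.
L = 0.1054

L = -0·log(0.1) - 1·log(0.9) = -log(0.9) = 0.1054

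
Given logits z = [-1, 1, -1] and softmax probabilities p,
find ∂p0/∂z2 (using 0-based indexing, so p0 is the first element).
∂p0/∂z2 = -0.01134

p = softmax(z) = [0.1065, 0.787, 0.1065]
p0 = 0.1065, p2 = 0.1065

∂p0/∂z2 = -p0 × p2 = -0.1065 × 0.1065 = -0.01134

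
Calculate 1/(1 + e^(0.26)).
0.4354

sigmoid(-0.26) = 1/(1 + e^(0.26)) = 1/(1 + 1.297) = 0.4354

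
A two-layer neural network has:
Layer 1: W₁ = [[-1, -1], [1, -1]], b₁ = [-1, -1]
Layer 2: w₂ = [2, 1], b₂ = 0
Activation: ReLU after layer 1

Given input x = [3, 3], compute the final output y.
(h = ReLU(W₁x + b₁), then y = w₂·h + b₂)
y = 0

Layer 1 pre-activation: z₁ = [-7, -1]
After ReLU: h = [0, 0]
Layer 2 output: y = 2×0 + 1×0 + 0 = 0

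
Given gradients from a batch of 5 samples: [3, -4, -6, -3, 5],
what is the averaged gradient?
Average gradient = -1

Average = (1/5)(3 + -4 + -6 + -3 + 5) = -5/5 = -1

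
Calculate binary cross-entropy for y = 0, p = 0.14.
L = 0.1508

L = -0·log(0.14) - 1·log(0.86) = -log(0.86) = 0.1508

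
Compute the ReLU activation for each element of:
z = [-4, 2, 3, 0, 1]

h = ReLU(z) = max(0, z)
h = [0, 2, 3, 0, 1]

ReLU applied element-wise: max(0,-4)=0, max(0,2)=2, max(0,3)=3, max(0,0)=0, max(0,1)=1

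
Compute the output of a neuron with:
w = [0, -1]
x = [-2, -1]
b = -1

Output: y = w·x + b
y = 0

y = (0)(-2) + (-1)(-1) + -1 = 0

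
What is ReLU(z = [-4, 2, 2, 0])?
h = [0, 2, 2, 0]

ReLU applied element-wise: max(0,-4)=0, max(0,2)=2, max(0,2)=2, max(0,0)=0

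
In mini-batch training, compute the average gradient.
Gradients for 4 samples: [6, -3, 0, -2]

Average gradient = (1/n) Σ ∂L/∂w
Average gradient = 0.25

Average = (1/4)(6 + -3 + 0 + -2) = 1/4 = 0.25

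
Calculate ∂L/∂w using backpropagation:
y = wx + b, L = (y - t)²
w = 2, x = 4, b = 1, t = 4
∂L/∂w = 40

y = wx + b = (2)(4) + 1 = 9
∂L/∂y = 2(y - t) = 2(9 - 4) = 10
∂y/∂w = x = 4
∂L/∂w = ∂L/∂y · ∂y/∂w = 10 × 4 = 40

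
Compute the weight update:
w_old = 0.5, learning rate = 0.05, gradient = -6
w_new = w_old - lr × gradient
w_new = 0.8

w_new = w - η·∂L/∂w = 0.5 - 0.05×(-6) = 0.5 - (-0.3) = 0.8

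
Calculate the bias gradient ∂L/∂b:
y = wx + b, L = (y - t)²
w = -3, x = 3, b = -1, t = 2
∂L/∂b = -24

y = wx + b = (-3)(3) + -1 = -10
∂L/∂y = 2(y - t) = 2(-10 - 2) = -24
∂y/∂b = 1
∂L/∂b = ∂L/∂y · ∂y/∂b = -24 × 1 = -24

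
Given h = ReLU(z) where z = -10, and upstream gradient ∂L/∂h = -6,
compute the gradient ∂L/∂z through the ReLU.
∂L/∂z = 0

h = ReLU(-10) = 0
Since z < 0: ∂h/∂z = 0
∂L/∂z = ∂L/∂h · ∂h/∂z = -6 × 0 = 0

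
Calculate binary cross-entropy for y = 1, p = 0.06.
L = 2.813

L = -1·log(0.06) - 0·log(0.94) = -log(0.06) = 2.813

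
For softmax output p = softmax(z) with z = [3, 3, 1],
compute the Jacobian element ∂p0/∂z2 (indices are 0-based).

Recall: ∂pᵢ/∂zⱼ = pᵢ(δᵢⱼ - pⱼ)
∂p0/∂z2 = -0.02968

p = softmax(z) = [0.4683, 0.4683, 0.06338]
p0 = 0.4683, p2 = 0.06338

∂p0/∂z2 = -p0 × p2 = -0.4683 × 0.06338 = -0.02968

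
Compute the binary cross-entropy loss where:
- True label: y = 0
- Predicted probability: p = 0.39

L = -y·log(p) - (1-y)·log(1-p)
L = 0.4943

L = -0·log(0.39) - 1·log(0.61) = -log(0.61) = 0.4943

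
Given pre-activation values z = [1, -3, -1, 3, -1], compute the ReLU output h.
h = [1, 0, 0, 3, 0]

ReLU applied element-wise: max(0,1)=1, max(0,-3)=0, max(0,-1)=0, max(0,3)=3, max(0,-1)=0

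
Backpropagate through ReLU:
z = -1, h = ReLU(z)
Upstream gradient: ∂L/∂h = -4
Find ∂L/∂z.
∂L/∂z = 0

h = ReLU(-1) = 0
Since z < 0: ∂h/∂z = 0
∂L/∂z = ∂L/∂h · ∂h/∂z = -4 × 0 = 0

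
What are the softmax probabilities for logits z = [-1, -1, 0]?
p = [0.2119, 0.2119, 0.5761]

exp(z) = [0.3679, 0.3679, 1]
Sum = 1.736
p = [0.2119, 0.2119, 0.5761]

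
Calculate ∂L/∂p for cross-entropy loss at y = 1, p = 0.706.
∂L/∂p = -1.416

∂L/∂p = -y/p + (1-y)/(1-p) = -1/0.706 + 0 = -1.416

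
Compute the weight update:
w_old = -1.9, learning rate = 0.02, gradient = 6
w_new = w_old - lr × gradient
w_new = -2.02

w_new = w - η·∂L/∂w = -1.9 - 0.02×(6) = -1.9 - (0.12) = -2.02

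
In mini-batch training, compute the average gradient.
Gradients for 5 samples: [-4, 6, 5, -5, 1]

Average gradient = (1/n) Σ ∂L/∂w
Average gradient = 0.6

Average = (1/5)(-4 + 6 + 5 + -5 + 1) = 3/5 = 0.6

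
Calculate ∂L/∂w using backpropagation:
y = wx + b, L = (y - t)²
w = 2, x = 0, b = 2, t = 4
∂L/∂w = 0

y = wx + b = (2)(0) + 2 = 2
∂L/∂y = 2(y - t) = 2(2 - 4) = -4
∂y/∂w = x = 0
∂L/∂w = ∂L/∂y · ∂y/∂w = -4 × 0 = 0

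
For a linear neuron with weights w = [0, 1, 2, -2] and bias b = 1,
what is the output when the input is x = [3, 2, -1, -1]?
y = 3

y = (0)(3) + (1)(2) + (2)(-1) + (-2)(-1) + 1 = 3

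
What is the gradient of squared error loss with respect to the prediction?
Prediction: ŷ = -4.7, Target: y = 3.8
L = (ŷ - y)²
∂L/∂ŷ = -17.0

∂L/∂ŷ = 2(ŷ - y) = 2(-4.7 - 3.8) = 2(-8.5) = -17.0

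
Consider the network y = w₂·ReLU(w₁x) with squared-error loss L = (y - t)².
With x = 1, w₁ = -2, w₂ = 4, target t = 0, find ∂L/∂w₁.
∂L/∂w₁ = 0

Forward pass:
z = w₁x = -2×1 = -2
h = ReLU(-2) = 0
y = w₂h = 4×0 = 0

Backward pass:
∂L/∂y = 2(y - t) = 2(0 - 0) = 0
∂y/∂h = w₂ = 4
∂h/∂z = 0 (ReLU derivative)
∂z/∂w₁ = x = 1

∂L/∂w₁ = 0 × 4 × 0 × 1 = 0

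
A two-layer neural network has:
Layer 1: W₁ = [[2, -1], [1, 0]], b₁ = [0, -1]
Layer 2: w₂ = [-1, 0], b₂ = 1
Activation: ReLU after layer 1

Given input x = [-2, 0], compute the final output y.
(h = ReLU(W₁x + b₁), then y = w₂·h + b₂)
y = 1

Layer 1 pre-activation: z₁ = [-4, -3]
After ReLU: h = [0, 0]
Layer 2 output: y = -1×0 + 0×0 + 1 = 1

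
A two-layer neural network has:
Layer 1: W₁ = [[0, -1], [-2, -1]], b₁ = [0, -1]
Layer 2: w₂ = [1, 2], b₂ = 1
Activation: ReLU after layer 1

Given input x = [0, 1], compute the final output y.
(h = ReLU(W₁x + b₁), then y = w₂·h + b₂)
y = 1

Layer 1 pre-activation: z₁ = [-1, -2]
After ReLU: h = [0, 0]
Layer 2 output: y = 1×0 + 2×0 + 1 = 1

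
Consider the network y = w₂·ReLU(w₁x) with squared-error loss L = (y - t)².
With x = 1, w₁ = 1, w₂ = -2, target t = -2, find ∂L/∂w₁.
∂L/∂w₁ = 0

Forward pass:
z = w₁x = 1×1 = 1
h = ReLU(1) = 1
y = w₂h = -2×1 = -2

Backward pass:
∂L/∂y = 2(y - t) = 2(-2 - -2) = 0
∂y/∂h = w₂ = -2
∂h/∂z = 1 (ReLU derivative)
∂z/∂w₁ = x = 1

∂L/∂w₁ = 0 × -2 × 1 × 1 = 0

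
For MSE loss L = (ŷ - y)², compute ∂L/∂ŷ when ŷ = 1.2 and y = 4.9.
∂L/∂ŷ = -7.4

∂L/∂ŷ = 2(ŷ - y) = 2(1.2 - 4.9) = 2(-3.7) = -7.4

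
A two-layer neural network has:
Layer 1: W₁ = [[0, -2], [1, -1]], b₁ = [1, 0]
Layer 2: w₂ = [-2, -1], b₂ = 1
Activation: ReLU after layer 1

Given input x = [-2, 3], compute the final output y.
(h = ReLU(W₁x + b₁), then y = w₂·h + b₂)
y = 1

Layer 1 pre-activation: z₁ = [-5, -5]
After ReLU: h = [0, 0]
Layer 2 output: y = -2×0 + -1×0 + 1 = 1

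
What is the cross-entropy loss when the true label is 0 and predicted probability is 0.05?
L = 0.05129

L = -0·log(0.05) - 1·log(0.95) = -log(0.95) = 0.05129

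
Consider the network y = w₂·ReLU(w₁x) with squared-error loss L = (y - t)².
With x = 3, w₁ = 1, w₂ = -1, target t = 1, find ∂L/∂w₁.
∂L/∂w₁ = 24

Forward pass:
z = w₁x = 1×3 = 3
h = ReLU(3) = 3
y = w₂h = -1×3 = -3

Backward pass:
∂L/∂y = 2(y - t) = 2(-3 - 1) = -8
∂y/∂h = w₂ = -1
∂h/∂z = 1 (ReLU derivative)
∂z/∂w₁ = x = 3

∂L/∂w₁ = -8 × -1 × 1 × 3 = 24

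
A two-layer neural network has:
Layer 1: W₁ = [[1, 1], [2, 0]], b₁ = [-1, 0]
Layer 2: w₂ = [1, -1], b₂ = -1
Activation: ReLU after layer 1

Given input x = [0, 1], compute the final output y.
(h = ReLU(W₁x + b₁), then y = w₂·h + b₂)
y = -1

Layer 1 pre-activation: z₁ = [0, 0]
After ReLU: h = [0, 0]
Layer 2 output: y = 1×0 + -1×0 + -1 = -1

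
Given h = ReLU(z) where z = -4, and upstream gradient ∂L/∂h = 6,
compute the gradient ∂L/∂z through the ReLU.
∂L/∂z = 0

h = ReLU(-4) = 0
Since z < 0: ∂h/∂z = 0
∂L/∂z = ∂L/∂h · ∂h/∂z = 6 × 0 = 0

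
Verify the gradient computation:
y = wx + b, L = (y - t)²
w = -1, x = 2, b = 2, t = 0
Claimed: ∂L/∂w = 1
Incorrect

y = (-1)(2) + 2 = 0
∂L/∂y = 2(y - t) = 2(0 - 0) = 0
∂y/∂w = x = 2
∂L/∂w = 0 × 2 = 0

Claimed value: 1
Incorrect: The correct gradient is 0.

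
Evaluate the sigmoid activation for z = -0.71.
0.3296

sigmoid(-0.71) = 1/(1 + e^(0.71)) = 1/(1 + 2.034) = 0.3296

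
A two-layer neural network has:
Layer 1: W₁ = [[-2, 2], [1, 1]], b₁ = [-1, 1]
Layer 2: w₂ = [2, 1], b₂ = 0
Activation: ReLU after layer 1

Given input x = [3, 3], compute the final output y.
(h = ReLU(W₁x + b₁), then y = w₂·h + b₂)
y = 7

Layer 1 pre-activation: z₁ = [-1, 7]
After ReLU: h = [0, 7]
Layer 2 output: y = 2×0 + 1×7 + 0 = 7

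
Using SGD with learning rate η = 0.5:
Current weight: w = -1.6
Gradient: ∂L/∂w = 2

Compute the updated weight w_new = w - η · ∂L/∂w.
w_new = -2.6

w_new = w - η·∂L/∂w = -1.6 - 0.5×(2) = -1.6 - (1) = -2.6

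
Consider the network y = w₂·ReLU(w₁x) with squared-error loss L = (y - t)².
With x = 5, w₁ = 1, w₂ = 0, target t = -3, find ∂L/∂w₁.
∂L/∂w₁ = 0

Forward pass:
z = w₁x = 1×5 = 5
h = ReLU(5) = 5
y = w₂h = 0×5 = 0

Backward pass:
∂L/∂y = 2(y - t) = 2(0 - -3) = 6
∂y/∂h = w₂ = 0
∂h/∂z = 1 (ReLU derivative)
∂z/∂w₁ = x = 5

∂L/∂w₁ = 6 × 0 × 1 × 5 = 0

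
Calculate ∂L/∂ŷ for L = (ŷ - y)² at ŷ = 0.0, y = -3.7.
∂L/∂ŷ = 7.4

∂L/∂ŷ = 2(ŷ - y) = 2(0.0 - -3.7) = 2(3.7) = 7.4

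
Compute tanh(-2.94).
-0.9944

tanh(-2.94) = (e^(-2.94) - e^(2.94))/(e^(-2.94) + e^(2.94)) = -0.9944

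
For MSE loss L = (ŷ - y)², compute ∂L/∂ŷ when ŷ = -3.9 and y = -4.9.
∂L/∂ŷ = 2.0

∂L/∂ŷ = 2(ŷ - y) = 2(-3.9 - -4.9) = 2(1.0) = 2.0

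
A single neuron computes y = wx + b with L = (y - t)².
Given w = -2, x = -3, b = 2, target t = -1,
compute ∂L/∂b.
∂L/∂b = 18

y = wx + b = (-2)(-3) + 2 = 8
∂L/∂y = 2(y - t) = 2(8 - -1) = 18
∂y/∂b = 1
∂L/∂b = ∂L/∂y · ∂y/∂b = 18 × 1 = 18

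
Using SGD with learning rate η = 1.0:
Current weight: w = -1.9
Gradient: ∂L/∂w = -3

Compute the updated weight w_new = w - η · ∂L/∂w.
w_new = 1.1

w_new = w - η·∂L/∂w = -1.9 - 1.0×(-3) = -1.9 - (-3) = 1.1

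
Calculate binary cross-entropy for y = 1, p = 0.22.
L = 1.514

L = -1·log(0.22) - 0·log(0.78) = -log(0.22) = 1.514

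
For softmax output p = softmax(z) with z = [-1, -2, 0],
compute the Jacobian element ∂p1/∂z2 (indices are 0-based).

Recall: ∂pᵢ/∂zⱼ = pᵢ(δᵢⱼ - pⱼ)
∂p1/∂z2 = -0.05989

p = softmax(z) = [0.2447, 0.09003, 0.6652]
p1 = 0.09003, p2 = 0.6652

∂p1/∂z2 = -p1 × p2 = -0.09003 × 0.6652 = -0.05989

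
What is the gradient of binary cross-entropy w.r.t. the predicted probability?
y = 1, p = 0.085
∂L/∂p = -11.76

∂L/∂p = -y/p + (1-y)/(1-p) = -1/0.085 + 0 = -11.76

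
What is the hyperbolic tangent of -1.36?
-0.8764

tanh(-1.36) = (e^(-1.36) - e^(1.36))/(e^(-1.36) + e^(1.36)) = -0.8764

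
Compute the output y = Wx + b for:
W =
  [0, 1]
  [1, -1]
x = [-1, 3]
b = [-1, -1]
y = [2, -5]

Wx = [0×-1 + 1×3, 1×-1 + -1×3]
   = [3, -4]
y = Wx + b = [3 + -1, -4 + -1] = [2, -5]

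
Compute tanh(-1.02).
-0.7699

tanh(-1.02) = (e^(-1.02) - e^(1.02))/(e^(-1.02) + e^(1.02)) = -0.7699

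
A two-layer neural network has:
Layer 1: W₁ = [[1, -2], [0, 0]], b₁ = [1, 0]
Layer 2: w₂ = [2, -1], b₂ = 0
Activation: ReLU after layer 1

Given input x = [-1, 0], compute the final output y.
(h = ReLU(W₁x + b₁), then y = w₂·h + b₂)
y = 0

Layer 1 pre-activation: z₁ = [0, 0]
After ReLU: h = [0, 0]
Layer 2 output: y = 2×0 + -1×0 + 0 = 0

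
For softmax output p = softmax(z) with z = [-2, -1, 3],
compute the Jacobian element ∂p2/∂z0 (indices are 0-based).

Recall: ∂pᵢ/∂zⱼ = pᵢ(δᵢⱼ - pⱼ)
∂p2/∂z0 = -0.006413

p = softmax(z) = [0.006573, 0.01787, 0.9756]
p2 = 0.9756, p0 = 0.006573

∂p2/∂z0 = -p2 × p0 = -0.9756 × 0.006573 = -0.006413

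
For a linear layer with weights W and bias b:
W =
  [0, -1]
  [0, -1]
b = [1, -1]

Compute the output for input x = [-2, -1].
y = [2, 0]

Wx = [0×-2 + -1×-1, 0×-2 + -1×-1]
   = [1, 1]
y = Wx + b = [1 + 1, 1 + -1] = [2, 0]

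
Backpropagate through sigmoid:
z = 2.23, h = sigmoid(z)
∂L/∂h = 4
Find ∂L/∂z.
∂L/∂z = 0.3506

σ(2.23) = 0.9029
σ'(2.23) = σ(2.23)(1 - σ(2.23)) = 0.9029 × 0.09709 = 0.08766
∂L/∂z = ∂L/∂h · σ'(z) = 4 × 0.08766 = 0.3506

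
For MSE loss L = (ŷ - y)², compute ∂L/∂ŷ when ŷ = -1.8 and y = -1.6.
∂L/∂ŷ = -0.4

∂L/∂ŷ = 2(ŷ - y) = 2(-1.8 - -1.6) = 2(-0.2) = -0.4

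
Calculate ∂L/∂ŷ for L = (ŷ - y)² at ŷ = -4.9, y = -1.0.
∂L/∂ŷ = -7.8

∂L/∂ŷ = 2(ŷ - y) = 2(-4.9 - -1.0) = 2(-3.9) = -7.8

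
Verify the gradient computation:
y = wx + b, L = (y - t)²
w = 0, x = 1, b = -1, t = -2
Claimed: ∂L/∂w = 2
Correct

y = (0)(1) + -1 = -1
∂L/∂y = 2(y - t) = 2(-1 - -2) = 2
∂y/∂w = x = 1
∂L/∂w = 2 × 1 = 2

Claimed value: 2
Correct: The correct gradient is 2.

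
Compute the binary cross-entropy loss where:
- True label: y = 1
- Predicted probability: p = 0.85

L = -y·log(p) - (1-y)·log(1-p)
L = 0.1625

L = -1·log(0.85) - 0·log(0.15) = -log(0.85) = 0.1625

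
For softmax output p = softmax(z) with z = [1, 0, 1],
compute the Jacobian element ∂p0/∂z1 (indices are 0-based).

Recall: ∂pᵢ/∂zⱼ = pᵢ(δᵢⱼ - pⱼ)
∂p0/∂z1 = -0.06561

p = softmax(z) = [0.4223, 0.1554, 0.4223]
p0 = 0.4223, p1 = 0.1554

∂p0/∂z1 = -p0 × p1 = -0.4223 × 0.1554 = -0.06561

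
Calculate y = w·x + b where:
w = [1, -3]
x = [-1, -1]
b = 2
y = 4

y = (1)(-1) + (-3)(-1) + 2 = 4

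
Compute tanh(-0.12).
-0.1194

tanh(-0.12) = (e^(-0.12) - e^(0.12))/(e^(-0.12) + e^(0.12)) = -0.1194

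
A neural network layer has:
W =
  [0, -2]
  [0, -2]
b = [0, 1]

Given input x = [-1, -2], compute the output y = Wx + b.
y = [4, 5]

Wx = [0×-1 + -2×-2, 0×-1 + -2×-2]
   = [4, 4]
y = Wx + b = [4 + 0, 4 + 1] = [4, 5]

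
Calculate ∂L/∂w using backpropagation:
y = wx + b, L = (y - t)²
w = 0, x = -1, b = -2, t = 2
∂L/∂w = 8

y = wx + b = (0)(-1) + -2 = -2
∂L/∂y = 2(y - t) = 2(-2 - 2) = -8
∂y/∂w = x = -1
∂L/∂w = ∂L/∂y · ∂y/∂w = -8 × -1 = 8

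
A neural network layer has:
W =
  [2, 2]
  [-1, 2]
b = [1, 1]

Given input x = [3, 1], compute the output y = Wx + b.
y = [9, 0]

Wx = [2×3 + 2×1, -1×3 + 2×1]
   = [8, -1]
y = Wx + b = [8 + 1, -1 + 1] = [9, 0]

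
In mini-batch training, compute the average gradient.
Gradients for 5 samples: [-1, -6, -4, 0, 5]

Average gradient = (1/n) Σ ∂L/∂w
Average gradient = -1.2

Average = (1/5)(-1 + -6 + -4 + 0 + 5) = -6/5 = -1.2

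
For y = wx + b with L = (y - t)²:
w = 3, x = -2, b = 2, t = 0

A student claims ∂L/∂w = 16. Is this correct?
Correct

y = (3)(-2) + 2 = -4
∂L/∂y = 2(y - t) = 2(-4 - 0) = -8
∂y/∂w = x = -2
∂L/∂w = -8 × -2 = 16

Claimed value: 16
Correct: The correct gradient is 16.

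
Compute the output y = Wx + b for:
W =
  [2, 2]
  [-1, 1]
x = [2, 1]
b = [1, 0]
y = [7, -1]

Wx = [2×2 + 2×1, -1×2 + 1×1]
   = [6, -1]
y = Wx + b = [6 + 1, -1 + 0] = [7, -1]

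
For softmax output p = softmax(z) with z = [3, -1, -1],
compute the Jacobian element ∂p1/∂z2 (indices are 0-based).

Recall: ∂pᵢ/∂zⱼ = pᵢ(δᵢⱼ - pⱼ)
∂p1/∂z2 = -0.0003122

p = softmax(z) = [0.9647, 0.01767, 0.01767]
p1 = 0.01767, p2 = 0.01767

∂p1/∂z2 = -p1 × p2 = -0.01767 × 0.01767 = -0.0003122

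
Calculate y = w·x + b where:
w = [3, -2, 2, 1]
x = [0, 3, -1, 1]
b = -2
y = -9

y = (3)(0) + (-2)(3) + (2)(-1) + (1)(1) + -2 = -9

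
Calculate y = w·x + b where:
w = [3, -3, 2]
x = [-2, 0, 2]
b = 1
y = -1

y = (3)(-2) + (-3)(0) + (2)(2) + 1 = -1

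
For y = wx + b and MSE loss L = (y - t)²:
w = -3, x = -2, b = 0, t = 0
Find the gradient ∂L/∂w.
∂L/∂w = -24

y = wx + b = (-3)(-2) + 0 = 6
∂L/∂y = 2(y - t) = 2(6 - 0) = 12
∂y/∂w = x = -2
∂L/∂w = ∂L/∂y · ∂y/∂w = 12 × -2 = -24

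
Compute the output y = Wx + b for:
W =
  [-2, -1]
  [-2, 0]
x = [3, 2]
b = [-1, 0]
y = [-9, -6]

Wx = [-2×3 + -1×2, -2×3 + 0×2]
   = [-8, -6]
y = Wx + b = [-8 + -1, -6 + 0] = [-9, -6]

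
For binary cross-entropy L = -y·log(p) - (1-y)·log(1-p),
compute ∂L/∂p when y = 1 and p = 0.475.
∂L/∂p = -2.105

∂L/∂p = -y/p + (1-y)/(1-p) = -1/0.475 + 0 = -2.105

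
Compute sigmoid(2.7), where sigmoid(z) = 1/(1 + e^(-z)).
0.937

sigmoid(2.7) = 1/(1 + e^(-2.7)) = 1/(1 + 0.06721) = 0.937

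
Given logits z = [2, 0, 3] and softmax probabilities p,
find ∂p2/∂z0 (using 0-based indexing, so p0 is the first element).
∂p2/∂z0 = -0.183

p = softmax(z) = [0.2595, 0.03512, 0.7054]
p2 = 0.7054, p0 = 0.2595

∂p2/∂z0 = -p2 × p0 = -0.7054 × 0.2595 = -0.183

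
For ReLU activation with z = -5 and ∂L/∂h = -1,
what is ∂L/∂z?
∂L/∂z = 0

h = ReLU(-5) = 0
Since z < 0: ∂h/∂z = 0
∂L/∂z = ∂L/∂h · ∂h/∂z = -1 × 0 = 0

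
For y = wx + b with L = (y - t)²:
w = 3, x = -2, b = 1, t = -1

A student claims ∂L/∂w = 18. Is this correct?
Incorrect

y = (3)(-2) + 1 = -5
∂L/∂y = 2(y - t) = 2(-5 - -1) = -8
∂y/∂w = x = -2
∂L/∂w = -8 × -2 = 16

Claimed value: 18
Incorrect: The correct gradient is 16.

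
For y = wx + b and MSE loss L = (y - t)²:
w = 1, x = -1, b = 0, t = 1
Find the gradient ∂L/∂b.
∂L/∂b = -4

y = wx + b = (1)(-1) + 0 = -1
∂L/∂y = 2(y - t) = 2(-1 - 1) = -4
∂y/∂b = 1
∂L/∂b = ∂L/∂y · ∂y/∂b = -4 × 1 = -4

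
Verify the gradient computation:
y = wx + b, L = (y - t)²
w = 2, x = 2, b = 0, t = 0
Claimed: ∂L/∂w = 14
Incorrect

y = (2)(2) + 0 = 4
∂L/∂y = 2(y - t) = 2(4 - 0) = 8
∂y/∂w = x = 2
∂L/∂w = 8 × 2 = 16

Claimed value: 14
Incorrect: The correct gradient is 16.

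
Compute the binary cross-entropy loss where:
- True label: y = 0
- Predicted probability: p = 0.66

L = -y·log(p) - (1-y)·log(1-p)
L = 1.079

L = -0·log(0.66) - 1·log(0.34) = -log(0.34) = 1.079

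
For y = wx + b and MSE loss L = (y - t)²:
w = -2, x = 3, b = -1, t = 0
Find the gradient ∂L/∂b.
∂L/∂b = -14

y = wx + b = (-2)(3) + -1 = -7
∂L/∂y = 2(y - t) = 2(-7 - 0) = -14
∂y/∂b = 1
∂L/∂b = ∂L/∂y · ∂y/∂b = -14 × 1 = -14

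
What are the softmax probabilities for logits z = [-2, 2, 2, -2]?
p = [0.009, 0.491, 0.491, 0.009]

exp(z) = [0.1353, 7.389, 7.389, 0.1353]
Sum = 15.05
p = [0.009, 0.491, 0.491, 0.009]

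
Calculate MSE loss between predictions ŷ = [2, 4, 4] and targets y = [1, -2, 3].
MSE = 12.67

MSE = (1/3)((2-1)² + (4--2)² + (4-3)²) = (1/3)(1 + 36 + 1) = 12.67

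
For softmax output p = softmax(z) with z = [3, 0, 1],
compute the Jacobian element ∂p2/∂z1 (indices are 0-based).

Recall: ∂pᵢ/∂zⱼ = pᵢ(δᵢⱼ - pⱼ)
∂p2/∂z1 = -0.004797

p = softmax(z) = [0.8438, 0.04201, 0.1142]
p2 = 0.1142, p1 = 0.04201

∂p2/∂z1 = -p2 × p1 = -0.1142 × 0.04201 = -0.004797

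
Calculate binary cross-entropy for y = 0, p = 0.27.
L = 0.3147

L = -0·log(0.27) - 1·log(0.73) = -log(0.73) = 0.3147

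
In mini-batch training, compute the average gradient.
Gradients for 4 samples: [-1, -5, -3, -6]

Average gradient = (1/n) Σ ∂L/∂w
Average gradient = -3.75

Average = (1/4)(-1 + -5 + -3 + -6) = -15/4 = -3.75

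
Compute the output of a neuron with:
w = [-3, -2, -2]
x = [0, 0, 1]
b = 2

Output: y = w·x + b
y = 0

y = (-3)(0) + (-2)(0) + (-2)(1) + 2 = 0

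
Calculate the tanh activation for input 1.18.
0.8275

tanh(1.18) = (e^(1.18) - e^(-1.18))/(e^(1.18) + e^(-1.18)) = 0.8275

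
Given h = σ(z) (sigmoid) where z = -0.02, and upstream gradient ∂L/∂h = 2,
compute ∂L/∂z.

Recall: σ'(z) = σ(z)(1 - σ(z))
∂L/∂z = 0.5

σ(-0.02) = 0.495
σ'(-0.02) = σ(-0.02)(1 - σ(-0.02)) = 0.495 × 0.505 = 0.25
∂L/∂z = ∂L/∂h · σ'(z) = 2 × 0.25 = 0.5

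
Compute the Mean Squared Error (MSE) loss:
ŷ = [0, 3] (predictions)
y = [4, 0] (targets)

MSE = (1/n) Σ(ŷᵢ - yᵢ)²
MSE = 12.5

MSE = (1/2)((0-4)² + (3-0)²) = (1/2)(16 + 9) = 12.5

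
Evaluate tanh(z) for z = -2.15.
-0.9732

tanh(-2.15) = (e^(-2.15) - e^(2.15))/(e^(-2.15) + e^(2.15)) = -0.9732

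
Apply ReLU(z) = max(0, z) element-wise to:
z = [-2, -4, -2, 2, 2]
h = [0, 0, 0, 2, 2]

ReLU applied element-wise: max(0,-2)=0, max(0,-4)=0, max(0,-2)=0, max(0,2)=2, max(0,2)=2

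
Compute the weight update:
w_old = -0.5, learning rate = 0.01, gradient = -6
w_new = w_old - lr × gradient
w_new = -0.44

w_new = w - η·∂L/∂w = -0.5 - 0.01×(-6) = -0.5 - (-0.06) = -0.44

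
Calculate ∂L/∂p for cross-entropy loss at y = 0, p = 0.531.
∂L/∂p = 2.132

∂L/∂p = -y/p + (1-y)/(1-p) = 0 + 1/0.469 = 2.132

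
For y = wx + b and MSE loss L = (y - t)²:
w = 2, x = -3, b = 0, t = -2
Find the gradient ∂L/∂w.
∂L/∂w = 24

y = wx + b = (2)(-3) + 0 = -6
∂L/∂y = 2(y - t) = 2(-6 - -2) = -8
∂y/∂w = x = -3
∂L/∂w = ∂L/∂y · ∂y/∂w = -8 × -3 = 24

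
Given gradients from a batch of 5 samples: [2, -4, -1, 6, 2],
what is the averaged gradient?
Average gradient = 1

Average = (1/5)(2 + -4 + -1 + 6 + 2) = 5/5 = 1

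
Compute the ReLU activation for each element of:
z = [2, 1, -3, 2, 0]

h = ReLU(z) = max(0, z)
h = [2, 1, 0, 2, 0]

ReLU applied element-wise: max(0,2)=2, max(0,1)=1, max(0,-3)=0, max(0,2)=2, max(0,0)=0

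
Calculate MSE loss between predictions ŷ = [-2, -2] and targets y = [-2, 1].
MSE = 4.5

MSE = (1/2)((-2--2)² + (-2-1)²) = (1/2)(0 + 9) = 4.5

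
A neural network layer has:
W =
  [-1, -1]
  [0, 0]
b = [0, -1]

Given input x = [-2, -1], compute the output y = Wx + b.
y = [3, -1]

Wx = [-1×-2 + -1×-1, 0×-2 + 0×-1]
   = [3, 0]
y = Wx + b = [3 + 0, 0 + -1] = [3, -1]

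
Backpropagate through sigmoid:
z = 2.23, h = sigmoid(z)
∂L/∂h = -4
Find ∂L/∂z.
∂L/∂z = -0.3506

σ(2.23) = 0.9029
σ'(2.23) = σ(2.23)(1 - σ(2.23)) = 0.9029 × 0.09709 = 0.08766
∂L/∂z = ∂L/∂h · σ'(z) = -4 × 0.08766 = -0.3506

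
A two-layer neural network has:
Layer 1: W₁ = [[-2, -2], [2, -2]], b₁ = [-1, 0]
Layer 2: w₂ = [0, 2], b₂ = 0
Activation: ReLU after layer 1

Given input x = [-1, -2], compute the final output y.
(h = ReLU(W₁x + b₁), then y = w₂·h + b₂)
y = 4

Layer 1 pre-activation: z₁ = [5, 2]
After ReLU: h = [5, 2]
Layer 2 output: y = 0×5 + 2×2 + 0 = 4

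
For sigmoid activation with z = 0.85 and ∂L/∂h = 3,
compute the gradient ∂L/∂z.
∂L/∂z = 0.6293

σ(0.85) = 0.7006
σ'(0.85) = σ(0.85)(1 - σ(0.85)) = 0.7006 × 0.2994 = 0.2098
∂L/∂z = ∂L/∂h · σ'(z) = 3 × 0.2098 = 0.6293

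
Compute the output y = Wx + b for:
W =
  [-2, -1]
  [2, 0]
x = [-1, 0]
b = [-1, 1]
y = [1, -1]

Wx = [-2×-1 + -1×0, 2×-1 + 0×0]
   = [2, -2]
y = Wx + b = [2 + -1, -2 + 1] = [1, -1]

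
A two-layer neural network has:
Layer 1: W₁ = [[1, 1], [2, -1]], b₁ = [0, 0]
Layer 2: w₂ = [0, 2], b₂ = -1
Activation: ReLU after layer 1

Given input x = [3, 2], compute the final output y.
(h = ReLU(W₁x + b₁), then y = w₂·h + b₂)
y = 7

Layer 1 pre-activation: z₁ = [5, 4]
After ReLU: h = [5, 4]
Layer 2 output: y = 0×5 + 2×4 + -1 = 7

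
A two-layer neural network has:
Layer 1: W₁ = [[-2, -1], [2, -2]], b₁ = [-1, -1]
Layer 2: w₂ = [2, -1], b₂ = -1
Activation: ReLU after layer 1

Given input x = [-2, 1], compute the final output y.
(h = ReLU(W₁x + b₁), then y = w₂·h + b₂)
y = 3

Layer 1 pre-activation: z₁ = [2, -7]
After ReLU: h = [2, 0]
Layer 2 output: y = 2×2 + -1×0 + -1 = 3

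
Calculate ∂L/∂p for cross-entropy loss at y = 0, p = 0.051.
∂L/∂p = 1.054

∂L/∂p = -y/p + (1-y)/(1-p) = 0 + 1/0.949 = 1.054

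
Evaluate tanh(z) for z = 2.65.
0.9901

tanh(2.65) = (e^(2.65) - e^(-2.65))/(e^(2.65) + e^(-2.65)) = 0.9901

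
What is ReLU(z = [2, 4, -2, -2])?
h = [2, 4, 0, 0]

ReLU applied element-wise: max(0,2)=2, max(0,4)=4, max(0,-2)=0, max(0,-2)=0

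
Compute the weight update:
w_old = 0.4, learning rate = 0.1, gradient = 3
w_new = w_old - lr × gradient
w_new = 0.1

w_new = w - η·∂L/∂w = 0.4 - 0.1×(3) = 0.4 - (0.3) = 0.1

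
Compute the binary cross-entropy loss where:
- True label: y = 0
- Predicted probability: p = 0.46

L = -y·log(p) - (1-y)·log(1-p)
L = 0.6162

L = -0·log(0.46) - 1·log(0.54) = -log(0.54) = 0.6162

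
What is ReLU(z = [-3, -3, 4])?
h = [0, 0, 4]

ReLU applied element-wise: max(0,-3)=0, max(0,-3)=0, max(0,4)=4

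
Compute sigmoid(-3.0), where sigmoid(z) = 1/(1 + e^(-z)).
0.04743

sigmoid(-3.0) = 1/(1 + e^(3.0)) = 1/(1 + 20.09) = 0.04743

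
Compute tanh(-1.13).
-0.811

tanh(-1.13) = (e^(-1.13) - e^(1.13))/(e^(-1.13) + e^(1.13)) = -0.811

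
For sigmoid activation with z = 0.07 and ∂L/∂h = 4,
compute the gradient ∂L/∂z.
∂L/∂z = 0.9988

σ(0.07) = 0.5175
σ'(0.07) = σ(0.07)(1 - σ(0.07)) = 0.5175 × 0.4825 = 0.2497
∂L/∂z = ∂L/∂h · σ'(z) = 4 × 0.2497 = 0.9988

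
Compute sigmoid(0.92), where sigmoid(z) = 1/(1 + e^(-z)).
0.715

sigmoid(0.92) = 1/(1 + e^(-0.92)) = 1/(1 + 0.3985) = 0.715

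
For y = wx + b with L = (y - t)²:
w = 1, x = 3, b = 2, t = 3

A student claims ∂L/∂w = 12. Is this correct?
Correct

y = (1)(3) + 2 = 5
∂L/∂y = 2(y - t) = 2(5 - 3) = 4
∂y/∂w = x = 3
∂L/∂w = 4 × 3 = 12

Claimed value: 12
Correct: The correct gradient is 12.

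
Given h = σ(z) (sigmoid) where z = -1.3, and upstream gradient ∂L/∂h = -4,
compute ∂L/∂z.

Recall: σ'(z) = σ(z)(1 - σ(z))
∂L/∂z = -0.6732

σ(-1.3) = 0.2142
σ'(-1.3) = σ(-1.3)(1 - σ(-1.3)) = 0.2142 × 0.7858 = 0.1683
∂L/∂z = ∂L/∂h · σ'(z) = -4 × 0.1683 = -0.6732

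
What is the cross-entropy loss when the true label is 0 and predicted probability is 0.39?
L = 0.4943

L = -0·log(0.39) - 1·log(0.61) = -log(0.61) = 0.4943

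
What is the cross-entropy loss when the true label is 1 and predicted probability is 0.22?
L = 1.514

L = -1·log(0.22) - 0·log(0.78) = -log(0.22) = 1.514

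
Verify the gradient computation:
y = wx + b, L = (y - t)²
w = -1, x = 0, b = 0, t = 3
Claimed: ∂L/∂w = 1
Incorrect

y = (-1)(0) + 0 = 0
∂L/∂y = 2(y - t) = 2(0 - 3) = -6
∂y/∂w = x = 0
∂L/∂w = -6 × 0 = 0

Claimed value: 1
Incorrect: The correct gradient is 0.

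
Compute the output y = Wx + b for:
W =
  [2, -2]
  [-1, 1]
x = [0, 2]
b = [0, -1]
y = [-4, 1]

Wx = [2×0 + -2×2, -1×0 + 1×2]
   = [-4, 2]
y = Wx + b = [-4 + 0, 2 + -1] = [-4, 1]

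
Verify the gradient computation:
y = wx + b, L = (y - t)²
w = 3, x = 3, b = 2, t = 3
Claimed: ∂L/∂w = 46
Incorrect

y = (3)(3) + 2 = 11
∂L/∂y = 2(y - t) = 2(11 - 3) = 16
∂y/∂w = x = 3
∂L/∂w = 16 × 3 = 48

Claimed value: 46
Incorrect: The correct gradient is 48.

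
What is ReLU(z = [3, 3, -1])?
h = [3, 3, 0]

ReLU applied element-wise: max(0,3)=3, max(0,3)=3, max(0,-1)=0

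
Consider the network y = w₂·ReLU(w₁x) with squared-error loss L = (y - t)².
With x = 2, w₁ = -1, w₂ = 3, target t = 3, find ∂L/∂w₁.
∂L/∂w₁ = 0

Forward pass:
z = w₁x = -1×2 = -2
h = ReLU(-2) = 0
y = w₂h = 3×0 = 0

Backward pass:
∂L/∂y = 2(y - t) = 2(0 - 3) = -6
∂y/∂h = w₂ = 3
∂h/∂z = 0 (ReLU derivative)
∂z/∂w₁ = x = 2

∂L/∂w₁ = -6 × 3 × 0 × 2 = 0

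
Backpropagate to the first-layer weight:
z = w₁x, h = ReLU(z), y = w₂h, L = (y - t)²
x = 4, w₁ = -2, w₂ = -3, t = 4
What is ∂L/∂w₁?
∂L/∂w₁ = 0

Forward pass:
z = w₁x = -2×4 = -8
h = ReLU(-8) = 0
y = w₂h = -3×0 = 0

Backward pass:
∂L/∂y = 2(y - t) = 2(0 - 4) = -8
∂y/∂h = w₂ = -3
∂h/∂z = 0 (ReLU derivative)
∂z/∂w₁ = x = 4

∂L/∂w₁ = -8 × -3 × 0 × 4 = 0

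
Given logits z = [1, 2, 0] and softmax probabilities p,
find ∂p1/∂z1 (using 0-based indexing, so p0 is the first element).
∂p1/∂z1 = 0.2227

p = softmax(z) = [0.2447, 0.6652, 0.09003]
p1 = 0.6652

∂p1/∂z1 = p1(1 - p1) = 0.6652 × (1 - 0.6652) = 0.2227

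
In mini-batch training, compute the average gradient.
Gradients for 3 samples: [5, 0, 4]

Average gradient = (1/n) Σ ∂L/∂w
Average gradient = 3

Average = (1/3)(5 + 0 + 4) = 9/3 = 3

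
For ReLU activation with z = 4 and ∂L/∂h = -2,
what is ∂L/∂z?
∂L/∂z = -2

h = ReLU(4) = 4
Since z > 0: ∂h/∂z = 1
∂L/∂z = ∂L/∂h · ∂h/∂z = -2 × 1 = -2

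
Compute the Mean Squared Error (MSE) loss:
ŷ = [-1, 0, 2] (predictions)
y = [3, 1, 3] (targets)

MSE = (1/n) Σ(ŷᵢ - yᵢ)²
MSE = 6

MSE = (1/3)((-1-3)² + (0-1)² + (2-3)²) = (1/3)(16 + 1 + 1) = 6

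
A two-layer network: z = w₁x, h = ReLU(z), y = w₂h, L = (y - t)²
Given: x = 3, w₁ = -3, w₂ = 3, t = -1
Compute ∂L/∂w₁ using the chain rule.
∂L/∂w₁ = 0

Forward pass:
z = w₁x = -3×3 = -9
h = ReLU(-9) = 0
y = w₂h = 3×0 = 0

Backward pass:
∂L/∂y = 2(y - t) = 2(0 - -1) = 2
∂y/∂h = w₂ = 3
∂h/∂z = 0 (ReLU derivative)
∂z/∂w₁ = x = 3

∂L/∂w₁ = 2 × 3 × 0 × 3 = 0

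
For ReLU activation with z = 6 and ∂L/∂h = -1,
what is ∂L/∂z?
∂L/∂z = -1

h = ReLU(6) = 6
Since z > 0: ∂h/∂z = 1
∂L/∂z = ∂L/∂h · ∂h/∂z = -1 × 1 = -1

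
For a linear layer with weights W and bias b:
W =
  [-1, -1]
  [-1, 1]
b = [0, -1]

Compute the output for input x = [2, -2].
y = [0, -5]

Wx = [-1×2 + -1×-2, -1×2 + 1×-2]
   = [0, -4]
y = Wx + b = [0 + 0, -4 + -1] = [0, -5]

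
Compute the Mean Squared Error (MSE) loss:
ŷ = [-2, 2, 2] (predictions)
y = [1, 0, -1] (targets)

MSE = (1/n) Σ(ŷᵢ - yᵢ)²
MSE = 7.333

MSE = (1/3)((-2-1)² + (2-0)² + (2--1)²) = (1/3)(9 + 4 + 9) = 7.333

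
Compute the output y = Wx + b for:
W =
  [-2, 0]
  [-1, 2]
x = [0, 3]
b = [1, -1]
y = [1, 5]

Wx = [-2×0 + 0×3, -1×0 + 2×3]
   = [0, 6]
y = Wx + b = [0 + 1, 6 + -1] = [1, 5]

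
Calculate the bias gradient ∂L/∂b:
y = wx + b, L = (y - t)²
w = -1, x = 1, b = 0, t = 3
∂L/∂b = -8

y = wx + b = (-1)(1) + 0 = -1
∂L/∂y = 2(y - t) = 2(-1 - 3) = -8
∂y/∂b = 1
∂L/∂b = ∂L/∂y · ∂y/∂b = -8 × 1 = -8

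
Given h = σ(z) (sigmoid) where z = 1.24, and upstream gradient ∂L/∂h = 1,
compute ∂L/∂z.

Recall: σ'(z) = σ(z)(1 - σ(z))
∂L/∂z = 0.1741

σ(1.24) = 0.7756
σ'(1.24) = σ(1.24)(1 - σ(1.24)) = 0.7756 × 0.2244 = 0.1741
∂L/∂z = ∂L/∂h · σ'(z) = 1 × 0.1741 = 0.1741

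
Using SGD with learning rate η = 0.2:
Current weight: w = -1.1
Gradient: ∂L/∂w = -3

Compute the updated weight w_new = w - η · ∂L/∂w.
w_new = -0.5

w_new = w - η·∂L/∂w = -1.1 - 0.2×(-3) = -1.1 - (-0.6) = -0.5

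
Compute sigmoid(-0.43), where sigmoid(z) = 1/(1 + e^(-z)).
0.3941

sigmoid(-0.43) = 1/(1 + e^(0.43)) = 1/(1 + 1.537) = 0.3941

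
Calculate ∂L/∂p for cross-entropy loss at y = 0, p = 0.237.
∂L/∂p = 1.311

∂L/∂p = -y/p + (1-y)/(1-p) = 0 + 1/0.763 = 1.311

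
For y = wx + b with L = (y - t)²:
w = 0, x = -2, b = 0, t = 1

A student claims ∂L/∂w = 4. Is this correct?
Correct

y = (0)(-2) + 0 = 0
∂L/∂y = 2(y - t) = 2(0 - 1) = -2
∂y/∂w = x = -2
∂L/∂w = -2 × -2 = 4

Claimed value: 4
Correct: The correct gradient is 4.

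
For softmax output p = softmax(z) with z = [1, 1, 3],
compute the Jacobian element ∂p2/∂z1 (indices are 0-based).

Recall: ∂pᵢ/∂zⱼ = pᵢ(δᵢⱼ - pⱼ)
∂p2/∂z1 = -0.08382

p = softmax(z) = [0.1065, 0.1065, 0.787]
p2 = 0.787, p1 = 0.1065

∂p2/∂z1 = -p2 × p1 = -0.787 × 0.1065 = -0.08382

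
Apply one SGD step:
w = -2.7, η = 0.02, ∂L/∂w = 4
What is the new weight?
w_new = -2.78

w_new = w - η·∂L/∂w = -2.7 - 0.02×(4) = -2.7 - (0.08) = -2.78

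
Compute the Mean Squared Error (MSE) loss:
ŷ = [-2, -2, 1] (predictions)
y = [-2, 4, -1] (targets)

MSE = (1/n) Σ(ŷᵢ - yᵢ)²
MSE = 13.33

MSE = (1/3)((-2--2)² + (-2-4)² + (1--1)²) = (1/3)(0 + 36 + 4) = 13.33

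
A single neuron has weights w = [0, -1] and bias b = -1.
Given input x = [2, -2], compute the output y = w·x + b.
y = 1

y = (0)(2) + (-1)(-2) + -1 = 1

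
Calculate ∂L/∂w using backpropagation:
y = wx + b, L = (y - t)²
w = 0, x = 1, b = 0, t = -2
∂L/∂w = 4

y = wx + b = (0)(1) + 0 = 0
∂L/∂y = 2(y - t) = 2(0 - -2) = 4
∂y/∂w = x = 1
∂L/∂w = ∂L/∂y · ∂y/∂w = 4 × 1 = 4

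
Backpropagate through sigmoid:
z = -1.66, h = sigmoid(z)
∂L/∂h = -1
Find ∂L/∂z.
∂L/∂z = -0.1342

σ(-1.66) = 0.1598
σ'(-1.66) = σ(-1.66)(1 - σ(-1.66)) = 0.1598 × 0.8402 = 0.1342
∂L/∂z = ∂L/∂h · σ'(z) = -1 × 0.1342 = -0.1342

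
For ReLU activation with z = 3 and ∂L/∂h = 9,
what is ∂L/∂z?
∂L/∂z = 9

h = ReLU(3) = 3
Since z > 0: ∂h/∂z = 1
∂L/∂z = ∂L/∂h · ∂h/∂z = 9 × 1 = 9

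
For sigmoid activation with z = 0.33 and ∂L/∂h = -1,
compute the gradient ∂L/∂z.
∂L/∂z = -0.2433

σ(0.33) = 0.5818
σ'(0.33) = σ(0.33)(1 - σ(0.33)) = 0.5818 × 0.4182 = 0.2433
∂L/∂z = ∂L/∂h · σ'(z) = -1 × 0.2433 = -0.2433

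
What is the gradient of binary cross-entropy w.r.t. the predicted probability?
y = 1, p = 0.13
∂L/∂p = -7.692

∂L/∂p = -y/p + (1-y)/(1-p) = -1/0.13 + 0 = -7.692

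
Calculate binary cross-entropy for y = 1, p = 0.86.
L = 0.1508

L = -1·log(0.86) - 0·log(0.14) = -log(0.86) = 0.1508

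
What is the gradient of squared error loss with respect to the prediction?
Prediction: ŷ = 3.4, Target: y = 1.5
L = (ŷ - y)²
∂L/∂ŷ = 3.8

∂L/∂ŷ = 2(ŷ - y) = 2(3.4 - 1.5) = 2(1.9) = 3.8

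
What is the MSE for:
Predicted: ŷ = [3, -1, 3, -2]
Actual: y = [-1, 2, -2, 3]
MSE = 18.75

MSE = (1/4)((3--1)² + (-1-2)² + (3--2)² + (-2-3)²) = (1/4)(16 + 9 + 25 + 25) = 18.75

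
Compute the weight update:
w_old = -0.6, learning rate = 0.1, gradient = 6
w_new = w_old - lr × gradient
w_new = -1.2

w_new = w - η·∂L/∂w = -0.6 - 0.1×(6) = -0.6 - (0.6) = -1.2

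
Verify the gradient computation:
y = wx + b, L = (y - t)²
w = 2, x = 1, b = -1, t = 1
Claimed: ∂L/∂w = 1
Incorrect

y = (2)(1) + -1 = 1
∂L/∂y = 2(y - t) = 2(1 - 1) = 0
∂y/∂w = x = 1
∂L/∂w = 0 × 1 = 0

Claimed value: 1
Incorrect: The correct gradient is 0.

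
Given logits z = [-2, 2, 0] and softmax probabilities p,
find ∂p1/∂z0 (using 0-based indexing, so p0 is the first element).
∂p1/∂z0 = -0.01376

p = softmax(z) = [0.01588, 0.8668, 0.1173]
p1 = 0.8668, p0 = 0.01588

∂p1/∂z0 = -p1 × p0 = -0.8668 × 0.01588 = -0.01376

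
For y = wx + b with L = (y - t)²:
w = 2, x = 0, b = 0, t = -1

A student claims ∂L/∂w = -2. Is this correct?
Incorrect

y = (2)(0) + 0 = 0
∂L/∂y = 2(y - t) = 2(0 - -1) = 2
∂y/∂w = x = 0
∂L/∂w = 2 × 0 = 0

Claimed value: -2
Incorrect: The correct gradient is 0.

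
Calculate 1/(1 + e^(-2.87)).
0.9463

sigmoid(2.87) = 1/(1 + e^(-2.87)) = 1/(1 + 0.0567) = 0.9463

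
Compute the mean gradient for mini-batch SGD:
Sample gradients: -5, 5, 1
Average gradient = 0.3333

Average = (1/3)(-5 + 5 + 1) = 1/3 = 0.3333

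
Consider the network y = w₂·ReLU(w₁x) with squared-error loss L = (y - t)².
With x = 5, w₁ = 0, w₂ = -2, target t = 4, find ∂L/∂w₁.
∂L/∂w₁ = 0

Forward pass:
z = w₁x = 0×5 = 0
h = ReLU(0) = 0
y = w₂h = -2×0 = 0

Backward pass:
∂L/∂y = 2(y - t) = 2(0 - 4) = -8
∂y/∂h = w₂ = -2
∂h/∂z = 0 (ReLU derivative)
∂z/∂w₁ = x = 5

∂L/∂w₁ = -8 × -2 × 0 × 5 = 0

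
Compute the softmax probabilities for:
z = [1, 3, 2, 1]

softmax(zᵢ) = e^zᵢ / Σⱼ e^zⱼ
p = [0.0826, 0.6103, 0.2245, 0.0826]

exp(z) = [2.718, 20.09, 7.389, 2.718]
Sum = 32.91
p = [0.0826, 0.6103, 0.2245, 0.0826]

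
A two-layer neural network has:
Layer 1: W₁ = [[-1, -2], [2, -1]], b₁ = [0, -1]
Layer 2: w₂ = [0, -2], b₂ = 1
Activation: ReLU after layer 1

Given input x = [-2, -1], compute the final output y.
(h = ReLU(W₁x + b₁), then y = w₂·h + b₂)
y = 1

Layer 1 pre-activation: z₁ = [4, -4]
After ReLU: h = [4, 0]
Layer 2 output: y = 0×4 + -2×0 + 1 = 1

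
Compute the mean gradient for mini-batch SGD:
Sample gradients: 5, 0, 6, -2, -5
Average gradient = 0.8

Average = (1/5)(5 + 0 + 6 + -2 + -5) = 4/5 = 0.8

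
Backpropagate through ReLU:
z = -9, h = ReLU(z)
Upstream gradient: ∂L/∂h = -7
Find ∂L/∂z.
∂L/∂z = 0

h = ReLU(-9) = 0
Since z < 0: ∂h/∂z = 0
∂L/∂z = ∂L/∂h · ∂h/∂z = -7 × 0 = 0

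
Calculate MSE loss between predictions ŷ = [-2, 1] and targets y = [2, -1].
MSE = 10

MSE = (1/2)((-2-2)² + (1--1)²) = (1/2)(16 + 4) = 10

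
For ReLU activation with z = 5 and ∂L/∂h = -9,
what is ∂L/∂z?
∂L/∂z = -9

h = ReLU(5) = 5
Since z > 0: ∂h/∂z = 1
∂L/∂z = ∂L/∂h · ∂h/∂z = -9 × 1 = -9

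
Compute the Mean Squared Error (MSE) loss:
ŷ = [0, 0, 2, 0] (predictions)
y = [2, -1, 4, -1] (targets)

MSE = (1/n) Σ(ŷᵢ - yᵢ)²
MSE = 2.5

MSE = (1/4)((0-2)² + (0--1)² + (2-4)² + (0--1)²) = (1/4)(4 + 1 + 4 + 1) = 2.5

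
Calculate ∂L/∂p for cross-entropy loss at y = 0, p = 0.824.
∂L/∂p = 5.682

∂L/∂p = -y/p + (1-y)/(1-p) = 0 + 1/0.176 = 5.682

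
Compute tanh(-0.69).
-0.598

tanh(-0.69) = (e^(-0.69) - e^(0.69))/(e^(-0.69) + e^(0.69)) = -0.598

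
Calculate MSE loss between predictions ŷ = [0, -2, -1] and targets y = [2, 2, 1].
MSE = 8

MSE = (1/3)((0-2)² + (-2-2)² + (-1-1)²) = (1/3)(4 + 16 + 4) = 8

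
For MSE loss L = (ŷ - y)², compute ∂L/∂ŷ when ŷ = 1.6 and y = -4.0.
∂L/∂ŷ = 11.2

∂L/∂ŷ = 2(ŷ - y) = 2(1.6 - -4.0) = 2(5.6) = 11.2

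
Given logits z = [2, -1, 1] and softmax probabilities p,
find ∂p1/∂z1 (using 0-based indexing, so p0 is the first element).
∂p1/∂z1 = 0.03389

p = softmax(z) = [0.7054, 0.03512, 0.2595]
p1 = 0.03512

∂p1/∂z1 = p1(1 - p1) = 0.03512 × (1 - 0.03512) = 0.03389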